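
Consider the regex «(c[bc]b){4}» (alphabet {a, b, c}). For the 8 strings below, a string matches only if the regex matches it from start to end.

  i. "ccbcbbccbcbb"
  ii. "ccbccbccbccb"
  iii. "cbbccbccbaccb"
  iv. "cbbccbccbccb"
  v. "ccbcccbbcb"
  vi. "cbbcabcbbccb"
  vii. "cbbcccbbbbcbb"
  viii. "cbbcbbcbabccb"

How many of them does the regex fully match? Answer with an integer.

3

i → match
ii → match
iii → no match
iv → match
v → no match
vi → no match
vii → no match
viii → no match
Total matched: 3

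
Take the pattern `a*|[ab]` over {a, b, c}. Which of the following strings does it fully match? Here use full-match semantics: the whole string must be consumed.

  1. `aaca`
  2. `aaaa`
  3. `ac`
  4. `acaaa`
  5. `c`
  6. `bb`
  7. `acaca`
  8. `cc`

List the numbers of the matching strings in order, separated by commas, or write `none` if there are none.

2

1 → no match
2 → match
3 → no match
4 → no match
5 → no match
6 → no match
7 → no match
8 → no match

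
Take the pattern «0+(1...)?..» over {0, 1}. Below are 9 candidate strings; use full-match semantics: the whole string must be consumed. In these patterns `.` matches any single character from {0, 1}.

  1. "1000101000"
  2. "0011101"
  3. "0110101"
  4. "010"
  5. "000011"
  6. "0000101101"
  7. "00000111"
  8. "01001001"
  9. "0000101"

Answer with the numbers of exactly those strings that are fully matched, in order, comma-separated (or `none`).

3, 4, 5, 6

1 → no match — must start with "0"
2 → no match
3 → match
4 → match
5 → match
6 → match
7 → no match
8 → no match
9 → no match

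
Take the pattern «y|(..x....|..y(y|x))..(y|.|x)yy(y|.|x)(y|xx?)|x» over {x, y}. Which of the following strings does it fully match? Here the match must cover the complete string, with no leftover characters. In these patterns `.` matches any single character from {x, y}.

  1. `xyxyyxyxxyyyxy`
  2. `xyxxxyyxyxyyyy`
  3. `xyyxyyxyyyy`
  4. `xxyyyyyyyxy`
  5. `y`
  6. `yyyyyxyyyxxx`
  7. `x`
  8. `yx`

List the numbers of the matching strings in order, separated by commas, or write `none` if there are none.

1 → match
2 → match
3. `xyyxyyxyyyy` → match
4. `xxyyyyyyyxy` → match
5. `y` → match
6. `yyyyyxyyyxxx` → match
7. `x` → match
8. `yx` → no match

1, 2, 3, 4, 5, 6, 7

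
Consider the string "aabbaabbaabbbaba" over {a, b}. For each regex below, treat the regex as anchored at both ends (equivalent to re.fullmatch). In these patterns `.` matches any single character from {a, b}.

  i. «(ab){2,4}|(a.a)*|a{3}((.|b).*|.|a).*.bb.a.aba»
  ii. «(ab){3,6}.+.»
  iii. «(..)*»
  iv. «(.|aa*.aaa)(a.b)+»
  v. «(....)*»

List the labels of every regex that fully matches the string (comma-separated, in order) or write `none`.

i → no match
ii → no match — must start with "ab"
iii → match
iv → no match — must end with "b"
v → match

iii, v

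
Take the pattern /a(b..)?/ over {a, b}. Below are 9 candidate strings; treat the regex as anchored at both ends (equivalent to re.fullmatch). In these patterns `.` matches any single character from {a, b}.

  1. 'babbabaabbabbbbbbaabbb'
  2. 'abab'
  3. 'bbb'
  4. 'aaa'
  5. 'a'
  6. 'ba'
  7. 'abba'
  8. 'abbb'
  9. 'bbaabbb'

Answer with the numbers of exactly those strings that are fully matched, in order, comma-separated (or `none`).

1 → no match — must start with 'a'
2 → match
3 → no match — must start with 'a'
4 → no match
5 → match
6 → no match — must start with 'a'
7 → match
8 → match
9 → no match — must start with 'a'

2, 5, 7, 8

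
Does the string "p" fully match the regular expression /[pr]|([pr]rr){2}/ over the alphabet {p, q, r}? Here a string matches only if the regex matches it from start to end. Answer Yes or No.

Yes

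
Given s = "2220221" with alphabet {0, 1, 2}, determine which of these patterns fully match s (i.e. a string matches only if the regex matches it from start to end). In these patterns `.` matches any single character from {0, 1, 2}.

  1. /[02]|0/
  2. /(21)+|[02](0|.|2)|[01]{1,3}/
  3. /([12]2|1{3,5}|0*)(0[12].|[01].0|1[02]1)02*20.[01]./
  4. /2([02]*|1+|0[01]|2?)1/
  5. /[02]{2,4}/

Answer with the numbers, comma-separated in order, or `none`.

4

1 → no match
2 → no match
3 → no match
4 → match
5 → no match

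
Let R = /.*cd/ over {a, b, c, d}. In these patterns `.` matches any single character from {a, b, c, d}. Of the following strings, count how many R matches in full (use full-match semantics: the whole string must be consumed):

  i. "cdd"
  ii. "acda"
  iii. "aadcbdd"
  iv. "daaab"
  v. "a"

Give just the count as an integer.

i → no match — must end with "cd"
ii → no match — must end with "cd"
iii → no match — must end with "cd"
iv → no match — must end with "cd"
v → no match — must end with "cd"
Total matched: 0

0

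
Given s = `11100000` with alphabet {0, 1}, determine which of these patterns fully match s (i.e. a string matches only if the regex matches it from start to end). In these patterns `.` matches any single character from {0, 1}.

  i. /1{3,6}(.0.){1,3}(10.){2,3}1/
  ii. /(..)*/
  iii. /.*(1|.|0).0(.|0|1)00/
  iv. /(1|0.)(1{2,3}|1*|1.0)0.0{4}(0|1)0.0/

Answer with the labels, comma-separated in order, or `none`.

i → no match — must end with `1`
ii → match
iii → match
iv → no match

ii, iii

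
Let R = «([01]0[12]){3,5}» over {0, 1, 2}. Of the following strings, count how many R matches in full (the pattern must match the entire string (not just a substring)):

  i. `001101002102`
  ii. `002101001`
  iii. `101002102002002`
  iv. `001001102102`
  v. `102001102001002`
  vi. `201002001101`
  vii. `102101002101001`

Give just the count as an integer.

6

i → match
ii → match
iii → match
iv → match
v → match
vi → no match
vii → match
Total matched: 6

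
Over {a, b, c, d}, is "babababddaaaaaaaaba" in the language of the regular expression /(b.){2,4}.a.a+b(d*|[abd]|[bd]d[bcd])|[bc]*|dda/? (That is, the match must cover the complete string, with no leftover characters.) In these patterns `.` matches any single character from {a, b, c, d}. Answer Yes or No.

Yes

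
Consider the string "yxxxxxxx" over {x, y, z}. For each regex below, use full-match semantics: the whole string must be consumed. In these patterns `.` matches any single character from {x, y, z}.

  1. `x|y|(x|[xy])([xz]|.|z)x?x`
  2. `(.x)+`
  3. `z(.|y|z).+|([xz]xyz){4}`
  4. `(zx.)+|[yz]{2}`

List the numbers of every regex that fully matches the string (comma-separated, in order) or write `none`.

2

1 → no match
2 → match
3 → no match
4 → no match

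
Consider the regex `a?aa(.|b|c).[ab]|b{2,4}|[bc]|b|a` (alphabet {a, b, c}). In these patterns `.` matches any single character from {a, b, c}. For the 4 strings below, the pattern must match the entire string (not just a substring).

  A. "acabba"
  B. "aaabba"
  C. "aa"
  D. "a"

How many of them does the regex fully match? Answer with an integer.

2

A → no match
B → match
C → no match
D → match
Total matched: 2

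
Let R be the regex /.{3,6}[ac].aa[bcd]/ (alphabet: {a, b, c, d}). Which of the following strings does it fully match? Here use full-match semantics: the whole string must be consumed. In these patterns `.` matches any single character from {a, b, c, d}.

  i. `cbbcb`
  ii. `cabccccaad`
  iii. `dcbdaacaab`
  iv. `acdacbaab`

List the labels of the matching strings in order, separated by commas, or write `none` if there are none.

i → no match
ii → match
iii → match
iv → match

ii, iii, iv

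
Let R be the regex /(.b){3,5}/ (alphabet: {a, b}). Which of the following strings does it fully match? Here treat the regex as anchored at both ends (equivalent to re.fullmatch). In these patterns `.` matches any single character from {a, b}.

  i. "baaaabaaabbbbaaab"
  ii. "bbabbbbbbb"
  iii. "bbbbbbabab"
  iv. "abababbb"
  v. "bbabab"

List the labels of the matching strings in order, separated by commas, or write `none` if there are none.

i → no match
ii → match
iii → match
iv → match
v → match

ii, iii, iv, v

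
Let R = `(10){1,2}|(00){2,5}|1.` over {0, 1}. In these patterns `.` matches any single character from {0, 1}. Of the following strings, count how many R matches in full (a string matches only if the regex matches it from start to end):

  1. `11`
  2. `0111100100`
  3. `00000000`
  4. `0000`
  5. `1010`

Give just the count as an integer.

1. `11` → match
2. `0111100100` → no match
3. `00000000` → match
4. `0000` → match
5. `1010` → match
Total matched: 4

4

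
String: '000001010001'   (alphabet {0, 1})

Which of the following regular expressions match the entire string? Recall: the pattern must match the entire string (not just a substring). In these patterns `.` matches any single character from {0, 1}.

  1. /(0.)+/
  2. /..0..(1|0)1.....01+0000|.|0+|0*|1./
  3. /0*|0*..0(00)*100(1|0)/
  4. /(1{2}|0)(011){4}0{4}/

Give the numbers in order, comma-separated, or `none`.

1

1 → match
2 → no match
3 → no match
4 → no match — must end with '0'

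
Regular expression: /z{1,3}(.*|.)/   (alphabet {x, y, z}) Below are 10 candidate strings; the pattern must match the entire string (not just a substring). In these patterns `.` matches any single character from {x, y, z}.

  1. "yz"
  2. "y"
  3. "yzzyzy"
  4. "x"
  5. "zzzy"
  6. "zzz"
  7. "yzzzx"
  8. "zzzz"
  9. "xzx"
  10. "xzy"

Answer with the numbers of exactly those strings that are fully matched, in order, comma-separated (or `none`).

5, 6, 8

1 → no match — must start with "z"
2 → no match — must start with "z"
3 → no match — must start with "z"
4 → no match — must start with "z"
5 → match
6 → match
7 → no match — must start with "z"
8 → match
9 → no match — must start with "z"
10 → no match — must start with "z"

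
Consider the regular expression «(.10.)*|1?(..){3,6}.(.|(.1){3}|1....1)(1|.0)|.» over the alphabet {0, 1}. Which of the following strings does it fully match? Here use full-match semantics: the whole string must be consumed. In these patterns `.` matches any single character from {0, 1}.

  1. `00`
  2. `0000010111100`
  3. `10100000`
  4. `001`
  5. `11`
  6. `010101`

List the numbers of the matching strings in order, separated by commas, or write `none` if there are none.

none

1. `00` → no match
2 → no match
3. `10100000` → no match
4. `001` → no match
5. `11` → no match
6. `010101` → no match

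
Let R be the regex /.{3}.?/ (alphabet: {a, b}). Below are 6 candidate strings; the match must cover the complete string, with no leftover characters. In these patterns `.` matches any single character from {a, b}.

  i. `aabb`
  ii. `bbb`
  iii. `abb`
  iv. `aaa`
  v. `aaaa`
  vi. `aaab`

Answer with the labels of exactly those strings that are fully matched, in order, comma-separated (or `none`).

i, ii, iii, iv, v, vi

i. `aabb` → match
ii. `bbb` → match
iii. `abb` → match
iv. `aaa` → match
v. `aaaa` → match
vi. `aaab` → match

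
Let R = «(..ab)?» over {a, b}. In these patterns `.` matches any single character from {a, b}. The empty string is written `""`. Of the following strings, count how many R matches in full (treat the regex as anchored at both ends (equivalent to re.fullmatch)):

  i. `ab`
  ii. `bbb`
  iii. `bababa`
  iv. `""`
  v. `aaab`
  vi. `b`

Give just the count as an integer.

i → no match
ii → no match
iii → no match
iv → match
v → match
vi → no match
Total matched: 2

2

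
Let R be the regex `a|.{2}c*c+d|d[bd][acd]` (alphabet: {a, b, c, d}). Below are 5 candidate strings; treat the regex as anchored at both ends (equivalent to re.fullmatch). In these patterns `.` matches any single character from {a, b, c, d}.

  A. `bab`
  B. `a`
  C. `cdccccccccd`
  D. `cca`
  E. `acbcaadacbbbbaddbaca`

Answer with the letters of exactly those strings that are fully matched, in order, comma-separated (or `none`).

B, C

A. `bab` → no match
B. `a` → match
C. `cdccccccccd` → match
D. `cca` → no match
E → no match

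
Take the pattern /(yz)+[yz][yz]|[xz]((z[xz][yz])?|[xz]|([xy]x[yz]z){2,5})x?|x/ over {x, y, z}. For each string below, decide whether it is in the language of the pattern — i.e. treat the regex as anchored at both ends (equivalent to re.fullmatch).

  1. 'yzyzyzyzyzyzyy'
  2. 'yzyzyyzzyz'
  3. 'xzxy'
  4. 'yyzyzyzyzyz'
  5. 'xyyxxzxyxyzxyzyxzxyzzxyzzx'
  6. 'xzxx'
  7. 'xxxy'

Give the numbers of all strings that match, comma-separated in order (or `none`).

1 → match
2 → no match
3 → match
4 → no match
5 → no match
6 → no match
7 → no match

1, 3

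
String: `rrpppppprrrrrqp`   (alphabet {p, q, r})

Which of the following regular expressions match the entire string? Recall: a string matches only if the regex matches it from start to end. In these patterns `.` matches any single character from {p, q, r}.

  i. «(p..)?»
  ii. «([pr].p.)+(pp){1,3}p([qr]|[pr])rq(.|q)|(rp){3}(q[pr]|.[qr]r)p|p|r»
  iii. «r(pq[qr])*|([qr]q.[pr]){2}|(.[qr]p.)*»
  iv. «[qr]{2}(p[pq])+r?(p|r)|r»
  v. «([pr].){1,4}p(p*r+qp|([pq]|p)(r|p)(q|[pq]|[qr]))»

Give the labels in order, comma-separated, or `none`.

i → no match
ii → no match
iii → no match
iv → no match
v → match

v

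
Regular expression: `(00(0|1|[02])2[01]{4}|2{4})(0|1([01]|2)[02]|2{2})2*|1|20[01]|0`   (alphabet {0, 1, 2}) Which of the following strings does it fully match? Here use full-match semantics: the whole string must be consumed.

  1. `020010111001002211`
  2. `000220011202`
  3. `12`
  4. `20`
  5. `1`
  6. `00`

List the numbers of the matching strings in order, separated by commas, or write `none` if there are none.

1 → no match
2 → no match
3 → no match
4 → no match
5 → match
6 → no match

5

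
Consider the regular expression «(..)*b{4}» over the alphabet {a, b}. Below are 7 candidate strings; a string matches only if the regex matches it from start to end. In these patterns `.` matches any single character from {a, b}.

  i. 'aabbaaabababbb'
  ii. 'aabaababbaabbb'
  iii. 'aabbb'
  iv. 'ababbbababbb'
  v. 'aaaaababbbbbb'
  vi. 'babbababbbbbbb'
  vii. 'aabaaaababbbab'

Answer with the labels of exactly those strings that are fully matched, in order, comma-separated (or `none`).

vi

i → no match
ii → no match
iii → no match
iv → no match
v → no match
vi → match
vii → no match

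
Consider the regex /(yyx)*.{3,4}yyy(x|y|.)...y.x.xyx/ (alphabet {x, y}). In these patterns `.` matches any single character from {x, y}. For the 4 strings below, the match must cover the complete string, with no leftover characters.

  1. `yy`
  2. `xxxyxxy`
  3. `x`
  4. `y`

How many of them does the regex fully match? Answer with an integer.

0

1 → no match — must end with `xyx`
2 → no match — must end with `xyx`
3 → no match — must end with `xyx`
4 → no match — must end with `xyx`
Total matched: 0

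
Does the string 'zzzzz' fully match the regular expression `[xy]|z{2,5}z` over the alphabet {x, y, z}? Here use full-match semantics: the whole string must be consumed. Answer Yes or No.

Yes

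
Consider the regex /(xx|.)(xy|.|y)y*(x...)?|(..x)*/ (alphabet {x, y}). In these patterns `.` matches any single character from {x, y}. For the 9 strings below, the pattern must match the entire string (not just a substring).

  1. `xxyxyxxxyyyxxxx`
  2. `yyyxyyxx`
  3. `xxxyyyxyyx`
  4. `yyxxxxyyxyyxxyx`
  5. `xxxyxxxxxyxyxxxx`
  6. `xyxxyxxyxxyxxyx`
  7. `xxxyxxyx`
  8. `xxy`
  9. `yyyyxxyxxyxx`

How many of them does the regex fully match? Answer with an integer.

5

1 → no match
2 → no match
3 → match
4 → match
5 → no match
6 → match
7 → match
8 → match
9 → no match
Total matched: 5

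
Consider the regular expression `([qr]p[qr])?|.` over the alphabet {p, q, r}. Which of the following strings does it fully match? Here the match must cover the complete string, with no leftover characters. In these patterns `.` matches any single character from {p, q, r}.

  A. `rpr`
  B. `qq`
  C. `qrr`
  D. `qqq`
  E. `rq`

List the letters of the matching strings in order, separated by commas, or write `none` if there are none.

A → match
B → no match
C → no match
D → no match
E → no match

A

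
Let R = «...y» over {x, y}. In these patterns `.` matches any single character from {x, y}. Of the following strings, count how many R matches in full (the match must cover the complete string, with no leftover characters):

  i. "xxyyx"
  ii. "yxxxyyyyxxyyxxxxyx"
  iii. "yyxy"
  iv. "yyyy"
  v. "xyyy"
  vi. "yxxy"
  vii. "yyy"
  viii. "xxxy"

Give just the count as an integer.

5

i → no match — must end with "y"
ii → no match — must end with "y"
iii → match
iv → match
v → match
vi → match
vii → no match
viii → match
Total matched: 5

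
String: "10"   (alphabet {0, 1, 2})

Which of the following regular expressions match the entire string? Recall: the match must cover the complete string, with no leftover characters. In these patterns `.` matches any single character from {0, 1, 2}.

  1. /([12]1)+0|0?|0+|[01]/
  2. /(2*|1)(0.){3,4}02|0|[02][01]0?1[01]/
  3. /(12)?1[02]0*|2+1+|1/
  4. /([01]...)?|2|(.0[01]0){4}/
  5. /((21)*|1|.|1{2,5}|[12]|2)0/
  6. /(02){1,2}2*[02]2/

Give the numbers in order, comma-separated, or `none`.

1 → no match
2 → no match
3 → match
4 → no match
5 → match
6 → no match — must start with "02"

3, 5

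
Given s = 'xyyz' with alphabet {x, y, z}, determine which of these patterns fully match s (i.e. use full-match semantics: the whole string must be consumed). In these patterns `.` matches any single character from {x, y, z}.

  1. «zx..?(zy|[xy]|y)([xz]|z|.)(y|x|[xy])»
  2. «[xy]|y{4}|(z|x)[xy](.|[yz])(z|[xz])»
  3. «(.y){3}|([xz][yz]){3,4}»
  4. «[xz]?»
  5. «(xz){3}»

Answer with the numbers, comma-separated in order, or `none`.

2

1 → no match — must start with 'zx'
2 → match
3 → no match
4 → no match
5 → no match — must start with 'xz'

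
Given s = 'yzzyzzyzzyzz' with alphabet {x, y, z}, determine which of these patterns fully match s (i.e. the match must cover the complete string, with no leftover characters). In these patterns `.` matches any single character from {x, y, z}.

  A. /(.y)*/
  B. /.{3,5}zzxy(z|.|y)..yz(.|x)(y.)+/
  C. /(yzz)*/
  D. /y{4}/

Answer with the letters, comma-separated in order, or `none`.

C

A → no match
B → no match
C → match
D → no match — must end with 'y'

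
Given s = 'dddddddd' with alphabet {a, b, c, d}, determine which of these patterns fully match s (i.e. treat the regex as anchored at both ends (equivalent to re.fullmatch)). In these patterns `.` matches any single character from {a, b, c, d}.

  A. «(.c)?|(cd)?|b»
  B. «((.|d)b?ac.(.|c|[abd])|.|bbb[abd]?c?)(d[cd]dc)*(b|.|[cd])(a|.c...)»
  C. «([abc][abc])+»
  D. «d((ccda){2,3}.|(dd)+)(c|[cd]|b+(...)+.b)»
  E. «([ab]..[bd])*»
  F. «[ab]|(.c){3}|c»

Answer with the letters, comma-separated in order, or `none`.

A → no match
B → no match
C → no match
D → match
E → no match
F → no match

D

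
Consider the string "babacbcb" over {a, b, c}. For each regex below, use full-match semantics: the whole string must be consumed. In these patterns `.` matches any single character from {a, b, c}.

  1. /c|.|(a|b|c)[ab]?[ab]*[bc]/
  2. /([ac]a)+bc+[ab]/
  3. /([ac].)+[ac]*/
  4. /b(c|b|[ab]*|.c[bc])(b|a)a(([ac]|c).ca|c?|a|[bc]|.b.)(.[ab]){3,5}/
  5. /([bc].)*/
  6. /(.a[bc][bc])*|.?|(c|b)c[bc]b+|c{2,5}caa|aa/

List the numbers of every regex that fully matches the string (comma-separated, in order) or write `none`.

5

1 → no match
2 → no match
3 → no match
4 → no match
5 → match
6 → no match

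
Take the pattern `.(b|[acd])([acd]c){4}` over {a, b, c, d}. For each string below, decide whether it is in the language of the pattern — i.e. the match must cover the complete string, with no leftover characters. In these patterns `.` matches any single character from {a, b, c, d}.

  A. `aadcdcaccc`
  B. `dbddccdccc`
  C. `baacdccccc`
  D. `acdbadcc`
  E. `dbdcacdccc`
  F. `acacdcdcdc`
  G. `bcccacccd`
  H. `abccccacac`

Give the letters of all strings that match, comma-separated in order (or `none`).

A → match
B → no match
C → match
D → no match
E → match
F → match
G → no match — must end with `c`
H → match

A, C, E, F, H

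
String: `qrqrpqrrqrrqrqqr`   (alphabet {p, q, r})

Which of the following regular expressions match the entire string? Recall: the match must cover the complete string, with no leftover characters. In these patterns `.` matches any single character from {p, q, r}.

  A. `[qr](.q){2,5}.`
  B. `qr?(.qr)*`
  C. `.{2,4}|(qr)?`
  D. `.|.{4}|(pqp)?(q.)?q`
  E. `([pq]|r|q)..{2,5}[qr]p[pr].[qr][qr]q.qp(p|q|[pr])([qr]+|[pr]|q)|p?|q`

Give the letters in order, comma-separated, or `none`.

A → no match
B → match
C → no match
D → no match
E → no match

B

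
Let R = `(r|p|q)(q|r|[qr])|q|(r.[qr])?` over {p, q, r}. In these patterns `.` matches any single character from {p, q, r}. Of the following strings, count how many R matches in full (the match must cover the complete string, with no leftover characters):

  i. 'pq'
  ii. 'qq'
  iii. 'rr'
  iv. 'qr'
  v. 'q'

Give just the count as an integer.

i → match
ii → match
iii → match
iv → match
v → match
Total matched: 5

5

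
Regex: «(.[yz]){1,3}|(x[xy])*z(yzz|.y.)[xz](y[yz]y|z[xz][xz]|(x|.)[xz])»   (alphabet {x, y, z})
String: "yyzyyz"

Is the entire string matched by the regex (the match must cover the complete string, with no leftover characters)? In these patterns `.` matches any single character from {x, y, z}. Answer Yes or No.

Yes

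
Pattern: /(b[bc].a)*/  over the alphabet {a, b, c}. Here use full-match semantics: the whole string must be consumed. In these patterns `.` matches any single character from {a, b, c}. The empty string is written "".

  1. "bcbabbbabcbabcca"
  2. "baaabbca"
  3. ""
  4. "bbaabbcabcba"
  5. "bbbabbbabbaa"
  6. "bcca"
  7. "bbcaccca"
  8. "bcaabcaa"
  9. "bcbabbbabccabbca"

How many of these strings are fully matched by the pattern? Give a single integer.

7

1 → match
2 → no match
3 → match
4 → match
5 → match
6 → match
7 → no match
8 → match
9 → match
Total matched: 7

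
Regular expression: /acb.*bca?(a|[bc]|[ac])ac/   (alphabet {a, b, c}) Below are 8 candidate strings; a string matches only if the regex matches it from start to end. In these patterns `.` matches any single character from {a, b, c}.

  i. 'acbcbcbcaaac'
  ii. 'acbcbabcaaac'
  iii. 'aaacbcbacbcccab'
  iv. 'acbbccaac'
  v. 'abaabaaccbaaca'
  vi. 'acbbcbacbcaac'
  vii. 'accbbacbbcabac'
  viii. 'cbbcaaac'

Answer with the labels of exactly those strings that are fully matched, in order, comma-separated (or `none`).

i → match
ii → match
iii → no match — must start with 'acb'
iv → no match
v → no match — must start with 'acb'
vi → match
vii → no match — must start with 'acb'
viii → no match — must start with 'acb'

i, ii, vi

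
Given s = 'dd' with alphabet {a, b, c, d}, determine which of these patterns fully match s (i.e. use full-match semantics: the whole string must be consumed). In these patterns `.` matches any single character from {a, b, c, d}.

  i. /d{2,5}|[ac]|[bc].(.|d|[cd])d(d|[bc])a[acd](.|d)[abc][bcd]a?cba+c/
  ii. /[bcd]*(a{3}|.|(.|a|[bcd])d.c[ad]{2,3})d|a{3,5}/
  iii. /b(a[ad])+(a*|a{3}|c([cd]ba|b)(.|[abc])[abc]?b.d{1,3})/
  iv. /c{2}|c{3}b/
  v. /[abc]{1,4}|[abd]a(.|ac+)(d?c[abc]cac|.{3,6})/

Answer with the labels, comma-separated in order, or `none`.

i, ii

i → match
ii → match
iii → no match — must start with 'ba'
iv → no match — must start with 'c'
v → no match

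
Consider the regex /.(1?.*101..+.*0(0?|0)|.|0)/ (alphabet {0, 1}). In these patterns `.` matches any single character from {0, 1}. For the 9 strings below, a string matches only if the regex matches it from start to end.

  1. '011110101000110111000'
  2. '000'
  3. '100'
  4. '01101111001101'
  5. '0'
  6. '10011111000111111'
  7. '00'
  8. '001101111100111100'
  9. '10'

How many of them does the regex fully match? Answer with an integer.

1 → match
2. '000' → no match
3. '100' → no match
4 → no match
5. '0' → no match
6 → no match
7. '00' → match
8 → match
9. '10' → match
Total matched: 4

4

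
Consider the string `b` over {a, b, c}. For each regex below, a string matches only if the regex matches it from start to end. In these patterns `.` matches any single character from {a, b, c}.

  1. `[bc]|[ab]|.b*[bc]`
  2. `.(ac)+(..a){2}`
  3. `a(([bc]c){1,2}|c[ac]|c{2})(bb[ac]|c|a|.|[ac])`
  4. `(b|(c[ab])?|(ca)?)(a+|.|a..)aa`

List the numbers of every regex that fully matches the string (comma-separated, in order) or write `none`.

1

1 → match
2 → no match — must end with `a`
3 → no match — must start with `a`
4 → no match — must end with `aa`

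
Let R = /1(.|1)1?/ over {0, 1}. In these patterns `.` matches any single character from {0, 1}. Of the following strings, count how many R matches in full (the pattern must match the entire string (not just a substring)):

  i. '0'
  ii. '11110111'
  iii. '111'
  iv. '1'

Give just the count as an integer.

i → no match — must start with '1'
ii → no match
iii → match
iv → no match
Total matched: 1

1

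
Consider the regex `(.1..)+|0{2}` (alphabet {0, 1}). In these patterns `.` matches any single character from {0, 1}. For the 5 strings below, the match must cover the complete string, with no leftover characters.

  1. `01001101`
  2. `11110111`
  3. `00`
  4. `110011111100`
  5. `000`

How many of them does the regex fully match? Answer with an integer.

1 → match
2 → match
3 → match
4 → match
5 → no match
Total matched: 4

4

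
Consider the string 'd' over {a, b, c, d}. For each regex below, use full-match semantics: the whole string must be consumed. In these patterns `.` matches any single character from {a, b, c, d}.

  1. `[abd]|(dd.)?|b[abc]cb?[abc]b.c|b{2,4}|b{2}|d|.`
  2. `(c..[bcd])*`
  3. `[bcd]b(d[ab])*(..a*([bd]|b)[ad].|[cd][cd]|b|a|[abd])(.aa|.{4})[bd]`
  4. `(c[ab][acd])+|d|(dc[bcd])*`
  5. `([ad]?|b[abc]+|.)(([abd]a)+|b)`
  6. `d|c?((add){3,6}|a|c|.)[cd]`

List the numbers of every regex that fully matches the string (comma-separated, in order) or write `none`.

1 → match
2 → no match
3 → no match
4 → match
5 → no match
6 → match

1, 4, 6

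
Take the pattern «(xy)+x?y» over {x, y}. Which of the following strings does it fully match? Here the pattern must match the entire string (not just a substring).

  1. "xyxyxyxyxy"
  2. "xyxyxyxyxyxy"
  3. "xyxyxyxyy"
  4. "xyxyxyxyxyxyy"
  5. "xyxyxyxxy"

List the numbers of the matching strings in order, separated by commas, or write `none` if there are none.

1, 2, 3, 4

1 → match
2 → match
3 → match
4 → match
5 → no match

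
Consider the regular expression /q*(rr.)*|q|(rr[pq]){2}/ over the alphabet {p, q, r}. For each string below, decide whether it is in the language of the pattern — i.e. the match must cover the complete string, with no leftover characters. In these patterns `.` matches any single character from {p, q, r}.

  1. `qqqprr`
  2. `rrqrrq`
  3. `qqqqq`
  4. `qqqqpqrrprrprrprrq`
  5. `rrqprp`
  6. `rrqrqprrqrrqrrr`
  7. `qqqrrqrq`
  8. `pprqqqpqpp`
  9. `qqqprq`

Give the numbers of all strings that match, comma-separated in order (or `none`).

2, 3

1 → no match
2 → match
3 → match
4 → no match
5 → no match
6 → no match
7 → no match
8 → no match
9 → no match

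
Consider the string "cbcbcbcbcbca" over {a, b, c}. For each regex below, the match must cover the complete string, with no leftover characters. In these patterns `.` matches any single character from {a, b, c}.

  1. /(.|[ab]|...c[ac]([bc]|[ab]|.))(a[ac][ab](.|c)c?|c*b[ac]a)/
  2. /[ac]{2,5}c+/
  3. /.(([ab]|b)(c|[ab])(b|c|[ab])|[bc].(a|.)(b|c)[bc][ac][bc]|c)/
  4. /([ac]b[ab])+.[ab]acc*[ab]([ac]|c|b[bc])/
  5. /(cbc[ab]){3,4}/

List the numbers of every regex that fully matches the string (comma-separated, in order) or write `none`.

1 → no match
2 → no match — must end with "c"
3 → no match
4 → no match
5 → match

5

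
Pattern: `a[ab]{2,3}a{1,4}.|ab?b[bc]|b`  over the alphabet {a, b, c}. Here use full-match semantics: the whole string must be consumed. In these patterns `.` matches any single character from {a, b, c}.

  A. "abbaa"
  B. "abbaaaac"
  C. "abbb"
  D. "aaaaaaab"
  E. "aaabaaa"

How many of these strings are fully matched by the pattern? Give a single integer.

5

A → match
B → match
C → match
D → match
E → match
Total matched: 5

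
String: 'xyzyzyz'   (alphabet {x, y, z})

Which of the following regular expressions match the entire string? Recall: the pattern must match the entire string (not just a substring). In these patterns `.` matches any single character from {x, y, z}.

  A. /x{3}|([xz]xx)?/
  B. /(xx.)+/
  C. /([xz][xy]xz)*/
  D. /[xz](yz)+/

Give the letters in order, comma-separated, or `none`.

A → no match
B → no match — must start with 'xx'
C → no match
D → match

D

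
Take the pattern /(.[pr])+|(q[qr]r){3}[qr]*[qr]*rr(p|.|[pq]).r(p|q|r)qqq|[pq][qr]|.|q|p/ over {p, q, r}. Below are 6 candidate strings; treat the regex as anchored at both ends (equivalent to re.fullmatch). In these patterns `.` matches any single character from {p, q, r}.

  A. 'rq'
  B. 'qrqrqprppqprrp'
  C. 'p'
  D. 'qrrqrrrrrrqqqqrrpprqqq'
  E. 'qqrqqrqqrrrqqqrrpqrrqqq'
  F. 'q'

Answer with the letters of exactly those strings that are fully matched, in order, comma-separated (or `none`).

A → no match
B → no match
C → match
D → no match
E → match
F → match

C, E, F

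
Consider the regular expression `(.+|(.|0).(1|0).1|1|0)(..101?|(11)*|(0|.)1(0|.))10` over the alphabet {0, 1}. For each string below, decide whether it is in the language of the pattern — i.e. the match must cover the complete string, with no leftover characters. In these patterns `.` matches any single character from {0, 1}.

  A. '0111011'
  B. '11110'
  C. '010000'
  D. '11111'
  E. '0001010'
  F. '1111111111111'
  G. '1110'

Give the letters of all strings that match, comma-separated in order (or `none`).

B, E, G

A → no match — must end with '10'
B → match
C → no match — must end with '10'
D → no match — must end with '10'
E → match
F → no match — must end with '10'
G → match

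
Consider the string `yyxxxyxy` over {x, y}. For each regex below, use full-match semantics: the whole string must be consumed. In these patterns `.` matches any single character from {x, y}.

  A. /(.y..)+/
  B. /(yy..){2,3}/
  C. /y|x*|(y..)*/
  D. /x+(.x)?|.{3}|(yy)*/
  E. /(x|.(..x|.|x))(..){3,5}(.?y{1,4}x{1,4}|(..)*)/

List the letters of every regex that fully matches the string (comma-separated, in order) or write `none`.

A, E

A → match
B → no match
C → no match
D → no match
E → match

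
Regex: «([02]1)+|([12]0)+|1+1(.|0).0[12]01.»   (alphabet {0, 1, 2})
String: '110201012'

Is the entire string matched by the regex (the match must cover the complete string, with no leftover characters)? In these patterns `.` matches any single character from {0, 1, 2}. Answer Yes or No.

Yes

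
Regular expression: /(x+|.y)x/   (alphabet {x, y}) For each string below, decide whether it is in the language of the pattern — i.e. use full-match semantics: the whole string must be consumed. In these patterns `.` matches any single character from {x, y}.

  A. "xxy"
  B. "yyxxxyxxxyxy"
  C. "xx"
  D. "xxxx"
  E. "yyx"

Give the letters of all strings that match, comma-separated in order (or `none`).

C, D, E

A → no match — must end with "x"
B → no match — must end with "x"
C → match
D → match
E → match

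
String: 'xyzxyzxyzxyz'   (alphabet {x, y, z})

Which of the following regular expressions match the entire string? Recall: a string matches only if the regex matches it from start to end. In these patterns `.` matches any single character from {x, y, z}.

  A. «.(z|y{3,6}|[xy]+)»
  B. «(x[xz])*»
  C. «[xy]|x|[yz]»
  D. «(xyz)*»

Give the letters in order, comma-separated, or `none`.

A → no match
B → no match
C → no match
D → match

D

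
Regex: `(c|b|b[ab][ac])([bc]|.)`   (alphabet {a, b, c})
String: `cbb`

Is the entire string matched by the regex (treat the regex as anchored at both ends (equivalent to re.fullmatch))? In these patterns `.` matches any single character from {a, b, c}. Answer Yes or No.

No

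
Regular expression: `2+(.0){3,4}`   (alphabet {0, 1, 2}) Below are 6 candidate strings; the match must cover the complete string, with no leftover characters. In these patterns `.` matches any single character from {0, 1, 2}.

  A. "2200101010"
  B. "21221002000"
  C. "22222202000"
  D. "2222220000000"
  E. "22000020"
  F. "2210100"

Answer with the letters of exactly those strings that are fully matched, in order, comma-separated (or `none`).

A, C, D, E

A. "2200101010" → match
B. "21221002000" → no match
C. "22222202000" → match
D → match
E. "22000020" → match
F. "2210100" → no match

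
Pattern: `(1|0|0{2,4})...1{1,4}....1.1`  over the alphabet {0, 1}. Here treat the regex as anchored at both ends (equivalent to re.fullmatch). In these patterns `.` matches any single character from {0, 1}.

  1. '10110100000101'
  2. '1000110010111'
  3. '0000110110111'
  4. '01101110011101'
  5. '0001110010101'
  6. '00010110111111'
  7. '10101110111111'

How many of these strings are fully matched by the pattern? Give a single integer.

1 → no match
2 → match
3 → match
4 → match
5 → match
6 → match
7 → match
Total matched: 6

6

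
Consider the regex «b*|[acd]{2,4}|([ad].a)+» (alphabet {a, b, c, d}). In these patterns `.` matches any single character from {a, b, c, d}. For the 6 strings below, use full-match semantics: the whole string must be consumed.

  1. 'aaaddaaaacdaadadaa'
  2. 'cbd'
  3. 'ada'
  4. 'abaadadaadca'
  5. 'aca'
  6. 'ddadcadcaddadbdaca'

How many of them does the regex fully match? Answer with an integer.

1 → no match
2. 'cbd' → no match
3. 'ada' → match
4. 'abaadadaadca' → match
5. 'aca' → match
6 → no match
Total matched: 3

3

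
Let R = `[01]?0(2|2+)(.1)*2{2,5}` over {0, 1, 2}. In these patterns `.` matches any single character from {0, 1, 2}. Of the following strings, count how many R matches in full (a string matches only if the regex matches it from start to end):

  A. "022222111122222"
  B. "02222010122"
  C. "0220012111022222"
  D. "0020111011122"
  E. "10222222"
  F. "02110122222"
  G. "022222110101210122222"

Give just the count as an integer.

A → match
B → match
C → no match
D → match
E → match
F → match
G → match
Total matched: 6

6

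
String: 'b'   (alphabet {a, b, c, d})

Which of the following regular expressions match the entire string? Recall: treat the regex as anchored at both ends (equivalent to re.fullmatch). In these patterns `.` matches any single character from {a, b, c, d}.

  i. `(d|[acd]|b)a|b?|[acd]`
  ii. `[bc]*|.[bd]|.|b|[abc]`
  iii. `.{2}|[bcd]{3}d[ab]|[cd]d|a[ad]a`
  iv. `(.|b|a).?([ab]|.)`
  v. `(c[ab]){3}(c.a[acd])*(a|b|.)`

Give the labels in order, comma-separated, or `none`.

i → match
ii → match
iii → no match
iv → no match
v → no match — must start with 'c'

i, ii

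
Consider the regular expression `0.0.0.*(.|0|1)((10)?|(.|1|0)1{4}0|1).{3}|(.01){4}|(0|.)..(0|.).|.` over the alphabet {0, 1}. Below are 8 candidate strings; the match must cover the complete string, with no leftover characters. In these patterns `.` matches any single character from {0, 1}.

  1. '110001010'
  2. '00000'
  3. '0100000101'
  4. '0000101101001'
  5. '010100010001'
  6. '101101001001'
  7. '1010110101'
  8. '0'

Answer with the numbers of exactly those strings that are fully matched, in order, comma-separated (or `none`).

1. '110001010' → no match
2. '00000' → match
3. '0100000101' → match
4 → no match
5. '010100010001' → match
6. '101101001001' → match
7. '1010110101' → no match
8. '0' → match

2, 3, 5, 6, 8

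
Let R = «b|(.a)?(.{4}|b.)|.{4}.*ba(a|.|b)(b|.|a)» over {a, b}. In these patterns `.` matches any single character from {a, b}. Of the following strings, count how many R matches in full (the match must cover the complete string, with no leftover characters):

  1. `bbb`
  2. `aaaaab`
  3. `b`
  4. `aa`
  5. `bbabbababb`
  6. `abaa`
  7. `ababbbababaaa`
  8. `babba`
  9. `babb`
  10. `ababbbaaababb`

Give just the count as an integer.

7

1. `bbb` → no match
2. `aaaaab` → match
3. `b` → match
4. `aa` → no match
5. `bbabbababb` → match
6. `abaa` → match
7 → match
8. `babba` → no match
9. `babb` → match
10 → match
Total matched: 7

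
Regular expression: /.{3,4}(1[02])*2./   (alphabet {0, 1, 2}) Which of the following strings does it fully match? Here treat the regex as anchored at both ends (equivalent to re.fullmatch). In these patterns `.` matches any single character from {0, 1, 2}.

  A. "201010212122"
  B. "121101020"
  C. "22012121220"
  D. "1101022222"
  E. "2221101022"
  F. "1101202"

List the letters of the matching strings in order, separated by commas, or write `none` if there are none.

A. "201010212122" → no match
B. "121101020" → match
C. "22012121220" → match
D. "1101022222" → no match
E. "2221101022" → match
F. "1101202" → no match

B, C, E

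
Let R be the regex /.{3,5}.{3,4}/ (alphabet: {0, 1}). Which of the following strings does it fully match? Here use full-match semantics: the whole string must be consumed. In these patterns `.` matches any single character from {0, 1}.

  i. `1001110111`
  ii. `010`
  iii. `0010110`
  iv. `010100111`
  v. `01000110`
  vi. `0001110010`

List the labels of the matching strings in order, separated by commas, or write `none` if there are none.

iii, iv, v

i. `1001110111` → no match
ii. `010` → no match
iii. `0010110` → match
iv. `010100111` → match
v. `01000110` → match
vi. `0001110010` → no match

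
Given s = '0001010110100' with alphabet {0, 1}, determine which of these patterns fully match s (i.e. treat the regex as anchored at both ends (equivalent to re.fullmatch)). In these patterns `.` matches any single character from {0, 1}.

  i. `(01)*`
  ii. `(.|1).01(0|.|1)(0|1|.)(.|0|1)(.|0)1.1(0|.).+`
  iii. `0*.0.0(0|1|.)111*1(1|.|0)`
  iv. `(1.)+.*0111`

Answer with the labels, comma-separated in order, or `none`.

i → no match
ii → match
iii → no match
iv → no match — must start with '1'

ii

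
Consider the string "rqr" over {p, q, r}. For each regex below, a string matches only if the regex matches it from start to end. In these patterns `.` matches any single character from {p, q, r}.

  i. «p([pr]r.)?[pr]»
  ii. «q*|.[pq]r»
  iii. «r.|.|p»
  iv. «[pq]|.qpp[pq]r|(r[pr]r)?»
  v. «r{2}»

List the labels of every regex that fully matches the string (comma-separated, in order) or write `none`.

ii

i → no match — must start with "p"
ii → match
iii → no match
iv → no match
v → no match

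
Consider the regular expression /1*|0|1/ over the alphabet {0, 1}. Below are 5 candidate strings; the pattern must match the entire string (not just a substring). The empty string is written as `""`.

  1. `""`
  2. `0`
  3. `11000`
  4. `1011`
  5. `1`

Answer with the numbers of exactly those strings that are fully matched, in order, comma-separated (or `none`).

1, 2, 5

1 → match
2 → match
3 → no match
4 → no match
5 → match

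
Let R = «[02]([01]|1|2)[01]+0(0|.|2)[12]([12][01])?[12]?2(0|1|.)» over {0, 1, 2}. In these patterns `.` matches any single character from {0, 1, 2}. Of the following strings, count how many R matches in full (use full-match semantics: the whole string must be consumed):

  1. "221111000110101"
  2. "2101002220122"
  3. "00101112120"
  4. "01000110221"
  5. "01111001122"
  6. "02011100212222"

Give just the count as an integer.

1 → no match
2 → match
3 → no match
4 → match
5 → match
6 → no match
Total matched: 3

3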